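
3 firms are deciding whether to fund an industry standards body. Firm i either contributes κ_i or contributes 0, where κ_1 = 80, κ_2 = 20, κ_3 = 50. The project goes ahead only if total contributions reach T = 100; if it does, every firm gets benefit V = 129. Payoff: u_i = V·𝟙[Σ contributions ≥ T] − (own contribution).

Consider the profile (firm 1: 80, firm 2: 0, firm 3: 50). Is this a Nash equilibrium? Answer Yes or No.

Yes

Total = 130 ≥ 100: provided.
Firm 1 (pledges 80, payoff 49): dropping to 0 → total 50, payoff 0. No gain.
Firm 2 (pledges 0, payoff 129): pledging 20 → total 150, payoff 109. No gain.
Firm 3 (pledges 50, payoff 79): dropping to 0 → total 80, payoff 0. No gain.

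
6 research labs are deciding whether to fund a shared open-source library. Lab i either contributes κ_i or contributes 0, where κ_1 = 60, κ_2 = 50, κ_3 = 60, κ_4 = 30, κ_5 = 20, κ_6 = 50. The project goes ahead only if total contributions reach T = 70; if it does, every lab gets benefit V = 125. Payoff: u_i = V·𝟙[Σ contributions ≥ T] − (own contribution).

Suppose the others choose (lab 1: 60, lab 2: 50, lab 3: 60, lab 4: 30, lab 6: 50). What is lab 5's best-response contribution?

Others' total = 250 ≥ 70; contributing adds cost 20 for no extra benefit.
Best response: 0.

0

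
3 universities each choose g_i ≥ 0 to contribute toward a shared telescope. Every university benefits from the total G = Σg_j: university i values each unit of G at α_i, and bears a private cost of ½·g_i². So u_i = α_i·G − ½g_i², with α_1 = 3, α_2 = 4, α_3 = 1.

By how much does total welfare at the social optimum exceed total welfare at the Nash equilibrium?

University i's FOC: ∂u_i/∂g_i = α_i − g_i = 0, so g_i* = α_i.
NE contributions = (3, 4, 1); G = 8.
W^NE = (Σα)·G − ½Σα_i² = 8² − ½·26 = 51.
Planner sets g_i = Σα_j = 8 for every i, so G^SO = 3·8 = 24.
W^SO = (Σα)·G^SO − ½·3·(Σα)² = (3/2)·8² = 96.
Deadweight loss = W^SO − W^NE = 45.

45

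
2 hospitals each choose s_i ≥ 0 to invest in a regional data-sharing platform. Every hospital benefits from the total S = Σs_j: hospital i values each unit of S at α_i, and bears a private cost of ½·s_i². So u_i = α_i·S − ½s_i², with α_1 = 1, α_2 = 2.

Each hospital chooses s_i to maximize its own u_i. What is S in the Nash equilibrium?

3

Hospital i's FOC: ∂u_i/∂s_i = α_i − s_i = 0, so s_i* = α_i.
NE contributions = (1, 2); S = 3.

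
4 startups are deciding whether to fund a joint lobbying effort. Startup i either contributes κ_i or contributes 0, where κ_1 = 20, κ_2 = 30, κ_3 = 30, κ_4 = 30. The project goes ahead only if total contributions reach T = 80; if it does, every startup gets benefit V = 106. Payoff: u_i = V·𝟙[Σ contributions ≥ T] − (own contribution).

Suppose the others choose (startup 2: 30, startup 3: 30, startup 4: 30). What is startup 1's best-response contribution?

0

Others' total = 90 ≥ 80; contributing adds cost 20 for no extra benefit.
Best response: 0.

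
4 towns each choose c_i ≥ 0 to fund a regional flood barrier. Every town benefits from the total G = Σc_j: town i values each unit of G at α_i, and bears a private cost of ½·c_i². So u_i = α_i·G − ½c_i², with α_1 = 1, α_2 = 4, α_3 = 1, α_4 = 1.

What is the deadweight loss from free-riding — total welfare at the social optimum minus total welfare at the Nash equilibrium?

Town i's FOC: ∂u_i/∂c_i = α_i − c_i = 0, so c_i* = α_i.
NE contributions = (1, 4, 1, 1); G = 7.
W^NE = (Σα)·G − ½Σα_i² = 7² − ½·19 = 39.5.
Planner sets c_i = Σα_j = 7 for every i, so G^SO = 4·7 = 28.
W^SO = (Σα)·G^SO − ½·4·(Σα)² = (4/2)·7² = 98.
Deadweight loss = W^SO − W^NE = 58.5.

58.5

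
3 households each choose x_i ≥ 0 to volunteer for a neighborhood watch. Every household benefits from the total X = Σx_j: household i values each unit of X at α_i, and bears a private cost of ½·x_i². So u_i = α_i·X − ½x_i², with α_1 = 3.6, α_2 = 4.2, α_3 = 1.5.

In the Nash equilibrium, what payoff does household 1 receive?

27

Household i's FOC: ∂u_i/∂x_i = α_i − x_i = 0, so x_i* = α_i.
NE contributions = (3.6, 4.2, 1.5); X = 9.3.
u_1 = α_1·X − ½·(x_1)² = 3.6·9.3 − ½·3.6² = 27.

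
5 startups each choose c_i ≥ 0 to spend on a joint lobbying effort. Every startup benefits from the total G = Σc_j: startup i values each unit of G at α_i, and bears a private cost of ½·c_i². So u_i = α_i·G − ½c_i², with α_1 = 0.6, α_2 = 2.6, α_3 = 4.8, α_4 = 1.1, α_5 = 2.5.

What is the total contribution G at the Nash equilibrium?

Startup i's FOC: ∂u_i/∂c_i = α_i − c_i = 0, so c_i* = α_i.
NE contributions = (0.6, 2.6, 4.8, 1.1, 2.5); G = 11.6.

11.6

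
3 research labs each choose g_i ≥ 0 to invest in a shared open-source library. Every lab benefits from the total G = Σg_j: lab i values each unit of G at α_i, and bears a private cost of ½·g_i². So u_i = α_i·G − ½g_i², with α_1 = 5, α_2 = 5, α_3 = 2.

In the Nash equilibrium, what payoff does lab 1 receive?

47.5

Lab i's FOC: ∂u_i/∂g_i = α_i − g_i = 0, so g_i* = α_i.
NE contributions = (5, 5, 2); G = 12.
u_1 = α_1·G − ½·(g_1)² = 5·12 − ½·5² = 47.5.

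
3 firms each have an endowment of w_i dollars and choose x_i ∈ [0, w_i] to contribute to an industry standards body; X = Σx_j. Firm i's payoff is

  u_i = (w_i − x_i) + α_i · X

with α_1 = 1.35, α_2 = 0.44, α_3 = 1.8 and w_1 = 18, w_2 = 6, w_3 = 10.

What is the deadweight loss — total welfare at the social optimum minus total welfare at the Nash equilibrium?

∂u_i/∂x_i = α_i − 1, so firm i contributes w_i if α_i > 1, else 0.
α_i > 1 for i ∈ {1, 3}; NE contributions (18, 0, 10), X = 28.
W^NE = Σw_i − X^NE + (Σα_i)·X^NE = 34 + 2.59·28 = 106.52.
Planner: ∂(Σu_j)/∂x_i = Σα_j − 1 = 2.59 > 0, so everyone contributes w_i; X^SO = 34, W^SO = 34 + 2.59·34 = 122.06.
Deadweight loss = 15.54.

15.54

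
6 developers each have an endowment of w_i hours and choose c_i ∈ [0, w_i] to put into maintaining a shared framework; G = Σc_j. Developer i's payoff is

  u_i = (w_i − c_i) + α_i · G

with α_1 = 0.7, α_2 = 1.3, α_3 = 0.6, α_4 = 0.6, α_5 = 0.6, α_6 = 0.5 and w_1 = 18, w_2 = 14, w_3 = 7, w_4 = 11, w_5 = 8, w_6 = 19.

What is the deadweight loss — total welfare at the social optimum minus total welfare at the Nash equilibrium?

∂u_i/∂c_i = α_i − 1, so developer i contributes w_i if α_i > 1, else 0.
α_i > 1 for i ∈ {2}; NE contributions (0, 14, 0, 0, 0, 0), G = 14.
W^NE = Σw_i − G^NE + (Σα_i)·G^NE = 77 + 3.3·14 = 123.2.
Planner: ∂(Σu_j)/∂c_i = Σα_j − 1 = 3.3 > 0, so everyone contributes w_i; G^SO = 77, W^SO = 77 + 3.3·77 = 331.1.
Deadweight loss = 207.9.

207.9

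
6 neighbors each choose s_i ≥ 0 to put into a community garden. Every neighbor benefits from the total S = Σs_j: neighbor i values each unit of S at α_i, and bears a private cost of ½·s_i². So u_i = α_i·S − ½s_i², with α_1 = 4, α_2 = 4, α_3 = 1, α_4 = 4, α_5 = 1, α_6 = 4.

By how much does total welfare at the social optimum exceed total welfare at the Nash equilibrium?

Neighbor i's FOC: ∂u_i/∂s_i = α_i − s_i = 0, so s_i* = α_i.
NE contributions = (4, 4, 1, 4, 1, 4); S = 18.
W^NE = (Σα)·S − ½Σα_i² = 18² − ½·66 = 291.
Planner sets s_i = Σα_j = 18 for every i, so S^SO = 6·18 = 108.
W^SO = (Σα)·S^SO − ½·6·(Σα)² = (6/2)·18² = 972.
Deadweight loss = W^SO − W^NE = 681.

681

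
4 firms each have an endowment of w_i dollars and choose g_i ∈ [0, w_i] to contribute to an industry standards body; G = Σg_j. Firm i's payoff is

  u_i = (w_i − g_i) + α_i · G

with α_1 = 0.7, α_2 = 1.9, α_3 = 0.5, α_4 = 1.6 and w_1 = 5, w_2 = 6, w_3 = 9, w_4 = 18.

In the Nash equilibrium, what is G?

∂u_i/∂g_i = α_i − 1, so firm i contributes w_i if α_i > 1, else 0.
α_i > 1 for i ∈ {2, 4}; NE contributions (0, 6, 0, 18), G = 24.

24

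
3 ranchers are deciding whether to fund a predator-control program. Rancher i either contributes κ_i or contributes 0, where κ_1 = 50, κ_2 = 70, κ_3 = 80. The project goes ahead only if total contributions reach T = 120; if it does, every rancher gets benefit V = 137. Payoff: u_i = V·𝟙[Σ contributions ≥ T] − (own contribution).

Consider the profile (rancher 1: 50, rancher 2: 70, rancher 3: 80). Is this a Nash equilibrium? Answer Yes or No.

No

Total = 200 ≥ 120: provided.
Rancher 1 (pledges 50, payoff 87): dropping to 0 → total 150, payoff 137. Profitable deviation.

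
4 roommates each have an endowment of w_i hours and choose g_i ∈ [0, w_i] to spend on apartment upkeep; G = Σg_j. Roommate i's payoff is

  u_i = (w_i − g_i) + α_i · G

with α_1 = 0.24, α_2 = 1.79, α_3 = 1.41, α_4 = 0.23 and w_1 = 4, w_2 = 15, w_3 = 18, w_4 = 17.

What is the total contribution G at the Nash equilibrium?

∂u_i/∂g_i = α_i − 1, so roommate i contributes w_i if α_i > 1, else 0.
α_i > 1 for i ∈ {2, 3}; NE contributions (0, 15, 18, 0), G = 33.

33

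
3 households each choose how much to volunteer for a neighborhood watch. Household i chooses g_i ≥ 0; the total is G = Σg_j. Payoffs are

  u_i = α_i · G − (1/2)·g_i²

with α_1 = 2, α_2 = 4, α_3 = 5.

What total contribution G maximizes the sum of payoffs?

Planner FOC: ∂(Σu_j)/∂g_i = (Σα_j) − g_i = 0, so g_i^SO = Σα_j = 11 for every i; G^SO = 33.

33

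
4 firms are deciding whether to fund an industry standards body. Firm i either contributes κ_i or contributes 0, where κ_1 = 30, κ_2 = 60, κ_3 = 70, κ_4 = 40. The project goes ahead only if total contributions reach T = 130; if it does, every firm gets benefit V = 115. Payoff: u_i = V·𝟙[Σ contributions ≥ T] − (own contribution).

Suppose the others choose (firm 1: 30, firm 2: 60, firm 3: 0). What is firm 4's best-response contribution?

Others' total = 90. Contributing 40 brings total to 130 ≥ 130: gain V − κ_4 = 75.
Best response: 40.

40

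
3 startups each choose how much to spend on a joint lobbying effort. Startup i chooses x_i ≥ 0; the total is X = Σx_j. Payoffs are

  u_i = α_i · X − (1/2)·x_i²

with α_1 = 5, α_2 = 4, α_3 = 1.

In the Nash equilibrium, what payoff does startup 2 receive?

Startup i's FOC: ∂u_i/∂x_i = α_i − x_i = 0, so x_i* = α_i.
NE contributions = (5, 4, 1); X = 10.
u_2 = α_2·X − ½·(x_2)² = 4·10 − ½·4² = 32.

32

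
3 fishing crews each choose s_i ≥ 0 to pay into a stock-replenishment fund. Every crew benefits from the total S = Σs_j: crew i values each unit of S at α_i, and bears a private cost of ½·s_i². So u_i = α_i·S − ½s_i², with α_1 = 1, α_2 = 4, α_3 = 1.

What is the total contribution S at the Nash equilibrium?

6

Crew i's FOC: ∂u_i/∂s_i = α_i − s_i = 0, so s_i* = α_i.
NE contributions = (1, 4, 1); S = 6.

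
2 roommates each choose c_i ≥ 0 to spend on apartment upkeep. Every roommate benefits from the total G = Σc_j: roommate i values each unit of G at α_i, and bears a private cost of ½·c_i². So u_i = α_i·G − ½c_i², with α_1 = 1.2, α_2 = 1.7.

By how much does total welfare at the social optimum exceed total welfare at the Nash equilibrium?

2.165

Roommate i's FOC: ∂u_i/∂c_i = α_i − c_i = 0, so c_i* = α_i.
NE contributions = (1.2, 1.7); G = 2.9.
W^NE = (Σα)·G − ½Σα_i² = 2.9² − ½·4.33 = 6.245.
Planner sets c_i = Σα_j = 2.9 for every i, so G^SO = 2·2.9 = 5.8.
W^SO = (Σα)·G^SO − ½·2·(Σα)² = (2/2)·2.9² = 8.41.
Deadweight loss = W^SO − W^NE = 2.165.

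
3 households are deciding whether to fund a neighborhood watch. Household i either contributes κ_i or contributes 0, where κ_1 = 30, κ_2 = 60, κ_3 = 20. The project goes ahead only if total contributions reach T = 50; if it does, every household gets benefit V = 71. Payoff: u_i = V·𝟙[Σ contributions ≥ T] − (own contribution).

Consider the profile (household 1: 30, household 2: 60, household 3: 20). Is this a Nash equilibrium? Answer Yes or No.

No

Total = 110 ≥ 50: provided.
Household 1 (pledges 30, payoff 41): dropping to 0 → total 80, payoff 71. Profitable deviation.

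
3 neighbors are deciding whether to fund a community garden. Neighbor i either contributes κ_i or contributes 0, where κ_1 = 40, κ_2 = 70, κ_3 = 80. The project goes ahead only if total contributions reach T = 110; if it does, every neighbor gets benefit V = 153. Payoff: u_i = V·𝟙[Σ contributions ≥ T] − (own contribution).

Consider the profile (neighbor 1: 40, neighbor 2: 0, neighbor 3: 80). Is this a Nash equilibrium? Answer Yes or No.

Total = 120 ≥ 110: provided.
Neighbor 1 (pledges 40, payoff 113): dropping to 0 → total 80, payoff 0. No gain.
Neighbor 2 (pledges 0, payoff 153): pledging 70 → total 190, payoff 83. No gain.
Neighbor 3 (pledges 80, payoff 73): dropping to 0 → total 40, payoff 0. No gain.

Yes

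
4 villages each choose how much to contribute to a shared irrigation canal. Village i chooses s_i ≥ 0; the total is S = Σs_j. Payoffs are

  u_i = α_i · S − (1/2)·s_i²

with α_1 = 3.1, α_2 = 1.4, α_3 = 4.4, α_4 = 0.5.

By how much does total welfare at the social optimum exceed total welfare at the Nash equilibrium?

103.95

Village i's FOC: ∂u_i/∂s_i = α_i − s_i = 0, so s_i* = α_i.
NE contributions = (3.1, 1.4, 4.4, 0.5); S = 9.4.
W^NE = (Σα)·S − ½Σα_i² = 9.4² − ½·31.18 = 72.77.
Planner sets s_i = Σα_j = 9.4 for every i, so S^SO = 4·9.4 = 37.6.
W^SO = (Σα)·S^SO − ½·4·(Σα)² = (4/2)·9.4² = 176.72.
Deadweight loss = W^SO − W^NE = 103.95.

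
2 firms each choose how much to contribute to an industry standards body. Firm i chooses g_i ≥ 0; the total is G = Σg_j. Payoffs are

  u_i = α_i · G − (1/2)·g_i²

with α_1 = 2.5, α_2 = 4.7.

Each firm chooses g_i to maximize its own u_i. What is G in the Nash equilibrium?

7.2

Firm i's FOC: ∂u_i/∂g_i = α_i − g_i = 0, so g_i* = α_i.
NE contributions = (2.5, 4.7); G = 7.2.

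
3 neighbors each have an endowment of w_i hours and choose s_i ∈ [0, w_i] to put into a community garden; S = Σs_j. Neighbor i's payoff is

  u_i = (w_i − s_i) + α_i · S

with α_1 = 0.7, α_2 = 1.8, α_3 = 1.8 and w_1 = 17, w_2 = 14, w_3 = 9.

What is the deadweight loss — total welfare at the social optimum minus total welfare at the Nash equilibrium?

56.1

∂u_i/∂s_i = α_i − 1, so neighbor i contributes w_i if α_i > 1, else 0.
α_i > 1 for i ∈ {2, 3}; NE contributions (0, 14, 9), S = 23.
W^NE = Σw_i − S^NE + (Σα_i)·S^NE = 40 + 3.3·23 = 115.9.
Planner: ∂(Σu_j)/∂s_i = Σα_j − 1 = 3.3 > 0, so everyone contributes w_i; S^SO = 40, W^SO = 40 + 3.3·40 = 172.
Deadweight loss = 56.1.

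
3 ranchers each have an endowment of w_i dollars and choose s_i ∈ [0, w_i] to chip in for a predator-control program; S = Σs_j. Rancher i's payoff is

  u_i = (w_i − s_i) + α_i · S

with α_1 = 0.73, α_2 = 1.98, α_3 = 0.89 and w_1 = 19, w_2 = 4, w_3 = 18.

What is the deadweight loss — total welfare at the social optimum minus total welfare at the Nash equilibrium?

96.2

∂u_i/∂s_i = α_i − 1, so rancher i contributes w_i if α_i > 1, else 0.
α_i > 1 for i ∈ {2}; NE contributions (0, 4, 0), S = 4.
W^NE = Σw_i − S^NE + (Σα_i)·S^NE = 41 + 2.6·4 = 51.4.
Planner: ∂(Σu_j)/∂s_i = Σα_j − 1 = 2.6 > 0, so everyone contributes w_i; S^SO = 41, W^SO = 41 + 2.6·41 = 147.6.
Deadweight loss = 96.2.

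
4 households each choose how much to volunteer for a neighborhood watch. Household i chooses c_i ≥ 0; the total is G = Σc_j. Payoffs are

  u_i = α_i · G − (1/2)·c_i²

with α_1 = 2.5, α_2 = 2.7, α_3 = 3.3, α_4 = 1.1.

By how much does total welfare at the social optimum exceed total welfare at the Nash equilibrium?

Household i's FOC: ∂u_i/∂c_i = α_i − c_i = 0, so c_i* = α_i.
NE contributions = (2.5, 2.7, 3.3, 1.1); G = 9.6.
W^NE = (Σα)·G − ½Σα_i² = 9.6² − ½·25.64 = 79.34.
Planner sets c_i = Σα_j = 9.6 for every i, so G^SO = 4·9.6 = 38.4.
W^SO = (Σα)·G^SO − ½·4·(Σα)² = (4/2)·9.6² = 184.32.
Deadweight loss = W^SO − W^NE = 104.98.

104.98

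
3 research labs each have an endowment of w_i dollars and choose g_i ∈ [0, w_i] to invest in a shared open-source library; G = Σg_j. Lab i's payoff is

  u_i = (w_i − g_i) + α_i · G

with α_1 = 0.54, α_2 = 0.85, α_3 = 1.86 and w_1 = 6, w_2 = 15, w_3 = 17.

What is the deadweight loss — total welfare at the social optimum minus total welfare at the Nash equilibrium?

47.25

∂u_i/∂g_i = α_i − 1, so lab i contributes w_i if α_i > 1, else 0.
α_i > 1 for i ∈ {3}; NE contributions (0, 0, 17), G = 17.
W^NE = Σw_i − G^NE + (Σα_i)·G^NE = 38 + 2.25·17 = 76.25.
Planner: ∂(Σu_j)/∂g_i = Σα_j − 1 = 2.25 > 0, so everyone contributes w_i; G^SO = 38, W^SO = 38 + 2.25·38 = 123.5.
Deadweight loss = 47.25.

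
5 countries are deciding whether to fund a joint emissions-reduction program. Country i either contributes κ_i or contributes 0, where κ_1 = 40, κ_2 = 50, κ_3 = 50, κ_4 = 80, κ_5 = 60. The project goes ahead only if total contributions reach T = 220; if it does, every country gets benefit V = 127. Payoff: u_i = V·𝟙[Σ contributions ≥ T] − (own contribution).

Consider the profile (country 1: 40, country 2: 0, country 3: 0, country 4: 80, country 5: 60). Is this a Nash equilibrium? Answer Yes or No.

No

Total = 180 < 220: not provided.
Country 1 (pledges 40, payoff -40): dropping to 0 → total 140, payoff 0. Profitable deviation.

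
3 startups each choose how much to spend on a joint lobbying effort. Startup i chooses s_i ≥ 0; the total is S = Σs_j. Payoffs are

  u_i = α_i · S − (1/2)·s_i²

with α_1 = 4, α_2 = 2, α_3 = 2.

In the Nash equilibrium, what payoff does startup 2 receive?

Startup i's FOC: ∂u_i/∂s_i = α_i − s_i = 0, so s_i* = α_i.
NE contributions = (4, 2, 2); S = 8.
u_2 = α_2·S − ½·(s_2)² = 2·8 − ½·2² = 14.

14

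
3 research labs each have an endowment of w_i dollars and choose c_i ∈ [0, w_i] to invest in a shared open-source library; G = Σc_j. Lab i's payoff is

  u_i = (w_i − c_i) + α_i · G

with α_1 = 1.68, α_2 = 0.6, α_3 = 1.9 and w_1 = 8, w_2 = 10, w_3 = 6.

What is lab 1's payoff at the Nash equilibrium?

23.52

∂u_i/∂c_i = α_i − 1, so lab i contributes w_i if α_i > 1, else 0.
α_i > 1 for i ∈ {1, 3}; NE contributions (8, 0, 6), G = 14.
u_1 = (8 − 8) + 1.68·14 = 23.52.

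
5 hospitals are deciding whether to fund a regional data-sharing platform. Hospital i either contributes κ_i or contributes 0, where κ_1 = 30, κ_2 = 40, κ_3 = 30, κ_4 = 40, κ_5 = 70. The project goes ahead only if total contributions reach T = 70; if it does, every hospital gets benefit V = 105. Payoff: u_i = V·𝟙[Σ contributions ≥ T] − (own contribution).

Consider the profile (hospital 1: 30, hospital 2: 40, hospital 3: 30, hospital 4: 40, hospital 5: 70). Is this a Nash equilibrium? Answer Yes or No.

No

Total = 210 ≥ 70: provided.
Hospital 1 (pledges 30, payoff 75): dropping to 0 → total 180, payoff 105. Profitable deviation.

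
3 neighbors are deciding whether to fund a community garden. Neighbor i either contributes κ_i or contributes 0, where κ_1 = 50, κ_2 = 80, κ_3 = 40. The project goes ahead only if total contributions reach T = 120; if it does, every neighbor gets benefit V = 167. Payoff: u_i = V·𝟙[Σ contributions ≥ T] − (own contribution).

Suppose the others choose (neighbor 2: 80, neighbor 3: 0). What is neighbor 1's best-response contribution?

50

Others' total = 80. Contributing 50 brings total to 130 ≥ 120: gain V − κ_1 = 117.
Best response: 50.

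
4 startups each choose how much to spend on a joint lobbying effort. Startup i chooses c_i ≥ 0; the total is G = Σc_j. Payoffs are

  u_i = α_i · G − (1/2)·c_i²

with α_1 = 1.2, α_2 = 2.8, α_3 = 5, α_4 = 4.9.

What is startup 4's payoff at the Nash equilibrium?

Startup i's FOC: ∂u_i/∂c_i = α_i − c_i = 0, so c_i* = α_i.
NE contributions = (1.2, 2.8, 5, 4.9); G = 13.9.
u_4 = α_4·G − ½·(c_4)² = 4.9·13.9 − ½·4.9² = 56.105.

56.105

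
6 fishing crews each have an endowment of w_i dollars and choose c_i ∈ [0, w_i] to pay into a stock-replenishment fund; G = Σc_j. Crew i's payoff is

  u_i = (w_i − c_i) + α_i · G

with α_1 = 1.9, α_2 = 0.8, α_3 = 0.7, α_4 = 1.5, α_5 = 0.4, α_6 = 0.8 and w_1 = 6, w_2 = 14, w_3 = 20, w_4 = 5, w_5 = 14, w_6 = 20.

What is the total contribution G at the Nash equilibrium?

∂u_i/∂c_i = α_i − 1, so crew i contributes w_i if α_i > 1, else 0.
α_i > 1 for i ∈ {1, 4}; NE contributions (6, 0, 0, 5, 0, 0), G = 11.

11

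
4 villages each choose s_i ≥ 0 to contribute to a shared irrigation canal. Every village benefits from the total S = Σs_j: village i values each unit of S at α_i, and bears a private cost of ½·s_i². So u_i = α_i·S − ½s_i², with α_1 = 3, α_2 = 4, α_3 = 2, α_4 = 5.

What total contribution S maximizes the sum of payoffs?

Planner FOC: ∂(Σu_j)/∂s_i = (Σα_j) − s_i = 0, so s_i^SO = Σα_j = 14 for every i; S^SO = 56.

56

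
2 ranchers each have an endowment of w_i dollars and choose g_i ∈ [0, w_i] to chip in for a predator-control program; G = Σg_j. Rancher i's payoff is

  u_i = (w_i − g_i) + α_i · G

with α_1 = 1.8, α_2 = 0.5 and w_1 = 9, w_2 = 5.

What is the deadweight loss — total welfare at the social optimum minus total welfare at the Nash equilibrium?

∂u_i/∂g_i = α_i − 1, so rancher i contributes w_i if α_i > 1, else 0.
α_i > 1 for i ∈ {1}; NE contributions (9, 0), G = 9.
W^NE = Σw_i − G^NE + (Σα_i)·G^NE = 14 + 1.3·9 = 25.7.
Planner: ∂(Σu_j)/∂g_i = Σα_j − 1 = 1.3 > 0, so everyone contributes w_i; G^SO = 14, W^SO = 14 + 1.3·14 = 32.2.
Deadweight loss = 6.5.

6.5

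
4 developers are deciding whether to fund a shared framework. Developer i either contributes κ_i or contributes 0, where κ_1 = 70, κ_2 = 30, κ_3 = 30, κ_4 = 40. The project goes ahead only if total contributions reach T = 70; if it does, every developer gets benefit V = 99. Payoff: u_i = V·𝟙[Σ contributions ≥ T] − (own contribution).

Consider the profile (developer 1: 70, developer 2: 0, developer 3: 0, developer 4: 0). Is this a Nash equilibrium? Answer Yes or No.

Yes

Total = 70 ≥ 70: provided.
Developer 1 (pledges 70, payoff 29): dropping to 0 → total 0, payoff 0. No gain.
Developer 2 (pledges 0, payoff 99): pledging 30 → total 100, payoff 69. No gain.
Developer 3 (pledges 0, payoff 99): pledging 30 → total 100, payoff 69. No gain.
Developer 4 (pledges 0, payoff 99): pledging 40 → total 110, payoff 59. No gain.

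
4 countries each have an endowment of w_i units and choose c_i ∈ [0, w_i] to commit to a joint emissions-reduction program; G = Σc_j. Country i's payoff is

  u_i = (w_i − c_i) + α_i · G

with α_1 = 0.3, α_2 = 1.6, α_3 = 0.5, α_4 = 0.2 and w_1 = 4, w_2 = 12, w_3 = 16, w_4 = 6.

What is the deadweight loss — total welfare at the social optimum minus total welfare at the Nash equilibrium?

41.6

∂u_i/∂c_i = α_i − 1, so country i contributes w_i if α_i > 1, else 0.
α_i > 1 for i ∈ {2}; NE contributions (0, 12, 0, 0), G = 12.
W^NE = Σw_i − G^NE + (Σα_i)·G^NE = 38 + 1.6·12 = 57.2.
Planner: ∂(Σu_j)/∂c_i = Σα_j − 1 = 1.6 > 0, so everyone contributes w_i; G^SO = 38, W^SO = 38 + 1.6·38 = 98.8.
Deadweight loss = 41.6.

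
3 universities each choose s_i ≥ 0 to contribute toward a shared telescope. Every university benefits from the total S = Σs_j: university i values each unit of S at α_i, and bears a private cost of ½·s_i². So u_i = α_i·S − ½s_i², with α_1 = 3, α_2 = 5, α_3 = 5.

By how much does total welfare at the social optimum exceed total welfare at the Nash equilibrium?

University i's FOC: ∂u_i/∂s_i = α_i − s_i = 0, so s_i* = α_i.
NE contributions = (3, 5, 5); S = 13.
W^NE = (Σα)·S − ½Σα_i² = 13² − ½·59 = 139.5.
Planner sets s_i = Σα_j = 13 for every i, so S^SO = 3·13 = 39.
W^SO = (Σα)·S^SO − ½·3·(Σα)² = (3/2)·13² = 253.5.
Deadweight loss = W^SO − W^NE = 114.

114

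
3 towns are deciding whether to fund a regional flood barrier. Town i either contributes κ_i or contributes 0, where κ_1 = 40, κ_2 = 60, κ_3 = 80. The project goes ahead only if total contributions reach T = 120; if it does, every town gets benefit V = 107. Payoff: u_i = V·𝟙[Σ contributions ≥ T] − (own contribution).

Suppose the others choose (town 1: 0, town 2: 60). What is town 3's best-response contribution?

80

Others' total = 60. Contributing 80 brings total to 140 ≥ 120: gain V − κ_3 = 27.
Best response: 80.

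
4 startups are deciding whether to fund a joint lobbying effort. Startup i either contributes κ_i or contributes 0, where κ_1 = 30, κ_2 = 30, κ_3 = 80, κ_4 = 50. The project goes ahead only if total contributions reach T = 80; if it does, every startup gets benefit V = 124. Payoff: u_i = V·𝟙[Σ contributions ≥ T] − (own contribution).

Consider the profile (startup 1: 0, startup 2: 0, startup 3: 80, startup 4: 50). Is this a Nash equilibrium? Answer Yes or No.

No

Total = 130 ≥ 80: provided.
Startup 1 (pledges 0, payoff 124): pledging 30 → total 160, payoff 94. No gain.
Startup 2 (pledges 0, payoff 124): pledging 30 → total 160, payoff 94. No gain.
Startup 3 (pledges 80, payoff 44): dropping to 0 → total 50, payoff 0. No gain.
Startup 4 (pledges 50, payoff 74): dropping to 0 → total 80, payoff 124. Profitable deviation.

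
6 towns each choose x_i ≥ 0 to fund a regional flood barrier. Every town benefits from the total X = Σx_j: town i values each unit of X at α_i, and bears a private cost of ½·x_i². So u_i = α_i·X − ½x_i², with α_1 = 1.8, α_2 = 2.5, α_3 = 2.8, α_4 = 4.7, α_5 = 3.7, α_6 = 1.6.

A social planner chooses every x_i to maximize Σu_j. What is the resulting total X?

Planner FOC: ∂(Σu_j)/∂x_i = (Σα_j) − x_i = 0, so x_i^SO = Σα_j = 17.1 for every i; X^SO = 102.6.

102.6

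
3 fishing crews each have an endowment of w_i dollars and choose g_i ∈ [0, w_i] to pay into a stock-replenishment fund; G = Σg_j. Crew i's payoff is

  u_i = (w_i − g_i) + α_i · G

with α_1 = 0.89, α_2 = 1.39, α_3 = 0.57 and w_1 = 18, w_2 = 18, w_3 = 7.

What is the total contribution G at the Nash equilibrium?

∂u_i/∂g_i = α_i − 1, so crew i contributes w_i if α_i > 1, else 0.
α_i > 1 for i ∈ {2}; NE contributions (0, 18, 0), G = 18.

18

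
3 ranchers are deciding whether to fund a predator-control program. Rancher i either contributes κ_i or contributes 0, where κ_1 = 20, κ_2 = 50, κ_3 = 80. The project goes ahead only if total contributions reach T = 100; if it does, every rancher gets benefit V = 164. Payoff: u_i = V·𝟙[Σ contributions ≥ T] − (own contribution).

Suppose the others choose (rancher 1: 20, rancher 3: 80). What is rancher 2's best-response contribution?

0

Others' total = 100 ≥ 100; contributing adds cost 50 for no extra benefit.
Best response: 0.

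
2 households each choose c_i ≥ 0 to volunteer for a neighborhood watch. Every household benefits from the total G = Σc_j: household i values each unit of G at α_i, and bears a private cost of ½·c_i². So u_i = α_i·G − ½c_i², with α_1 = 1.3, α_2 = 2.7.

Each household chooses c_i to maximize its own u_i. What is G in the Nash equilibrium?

Household i's FOC: ∂u_i/∂c_i = α_i − c_i = 0, so c_i* = α_i.
NE contributions = (1.3, 2.7); G = 4.

4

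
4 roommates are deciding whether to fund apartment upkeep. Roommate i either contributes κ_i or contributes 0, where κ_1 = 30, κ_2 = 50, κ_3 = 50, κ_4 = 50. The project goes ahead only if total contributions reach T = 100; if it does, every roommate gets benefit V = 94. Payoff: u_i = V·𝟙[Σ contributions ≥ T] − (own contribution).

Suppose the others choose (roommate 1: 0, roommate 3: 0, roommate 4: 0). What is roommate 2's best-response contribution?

Others' total = 0. Even contributing 50 gives 50 < 100: no benefit either way.
Best response: 0.

0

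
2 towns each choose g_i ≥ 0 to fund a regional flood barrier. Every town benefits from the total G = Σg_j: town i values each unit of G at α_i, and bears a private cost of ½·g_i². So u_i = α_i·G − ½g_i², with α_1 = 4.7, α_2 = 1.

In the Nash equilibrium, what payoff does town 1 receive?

15.745

Town i's FOC: ∂u_i/∂g_i = α_i − g_i = 0, so g_i* = α_i.
NE contributions = (4.7, 1); G = 5.7.
u_1 = α_1·G − ½·(g_1)² = 4.7·5.7 − ½·4.7² = 15.745.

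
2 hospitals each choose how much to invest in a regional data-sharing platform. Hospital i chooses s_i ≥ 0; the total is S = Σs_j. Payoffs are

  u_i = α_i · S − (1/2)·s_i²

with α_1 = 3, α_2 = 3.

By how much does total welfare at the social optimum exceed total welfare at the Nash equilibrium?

Hospital i's FOC: ∂u_i/∂s_i = α_i − s_i = 0, so s_i* = α_i.
NE contributions = (3, 3); S = 6.
W^NE = (Σα)·S − ½Σα_i² = 6² − ½·18 = 27.
Planner sets s_i = Σα_j = 6 for every i, so S^SO = 2·6 = 12.
W^SO = (Σα)·S^SO − ½·2·(Σα)² = (2/2)·6² = 36.
Deadweight loss = W^SO − W^NE = 9.

9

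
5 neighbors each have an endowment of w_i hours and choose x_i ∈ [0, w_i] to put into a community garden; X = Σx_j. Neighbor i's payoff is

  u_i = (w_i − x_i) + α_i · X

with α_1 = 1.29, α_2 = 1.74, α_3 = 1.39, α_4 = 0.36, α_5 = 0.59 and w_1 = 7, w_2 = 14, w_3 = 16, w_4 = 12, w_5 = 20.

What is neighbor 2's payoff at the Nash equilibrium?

64.38

∂u_i/∂x_i = α_i − 1, so neighbor i contributes w_i if α_i > 1, else 0.
α_i > 1 for i ∈ {1, 2, 3}; NE contributions (7, 14, 16, 0, 0), X = 37.
u_2 = (14 − 14) + 1.74·37 = 64.38.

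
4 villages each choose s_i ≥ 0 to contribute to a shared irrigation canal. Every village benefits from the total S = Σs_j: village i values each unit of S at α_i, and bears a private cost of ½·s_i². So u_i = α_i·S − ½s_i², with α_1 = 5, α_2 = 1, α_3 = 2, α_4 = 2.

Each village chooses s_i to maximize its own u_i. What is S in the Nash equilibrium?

Village i's FOC: ∂u_i/∂s_i = α_i − s_i = 0, so s_i* = α_i.
NE contributions = (5, 1, 2, 2); S = 10.

10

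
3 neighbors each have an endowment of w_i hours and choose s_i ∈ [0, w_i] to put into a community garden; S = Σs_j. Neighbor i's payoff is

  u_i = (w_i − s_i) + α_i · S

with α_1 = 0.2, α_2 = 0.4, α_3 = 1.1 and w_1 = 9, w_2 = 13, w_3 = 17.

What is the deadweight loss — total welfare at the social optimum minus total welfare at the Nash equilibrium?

∂u_i/∂s_i = α_i − 1, so neighbor i contributes w_i if α_i > 1, else 0.
α_i > 1 for i ∈ {3}; NE contributions (0, 0, 17), S = 17.
W^NE = Σw_i − S^NE + (Σα_i)·S^NE = 39 + 0.7·17 = 50.9.
Planner: ∂(Σu_j)/∂s_i = Σα_j − 1 = 0.7 > 0, so everyone contributes w_i; S^SO = 39, W^SO = 39 + 0.7·39 = 66.3.
Deadweight loss = 15.4.

15.4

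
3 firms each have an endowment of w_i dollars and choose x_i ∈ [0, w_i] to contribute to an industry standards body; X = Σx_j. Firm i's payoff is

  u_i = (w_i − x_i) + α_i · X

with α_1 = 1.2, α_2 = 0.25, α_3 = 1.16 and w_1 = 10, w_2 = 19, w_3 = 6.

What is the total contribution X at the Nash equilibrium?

∂u_i/∂x_i = α_i − 1, so firm i contributes w_i if α_i > 1, else 0.
α_i > 1 for i ∈ {1, 3}; NE contributions (10, 0, 6), X = 16.

16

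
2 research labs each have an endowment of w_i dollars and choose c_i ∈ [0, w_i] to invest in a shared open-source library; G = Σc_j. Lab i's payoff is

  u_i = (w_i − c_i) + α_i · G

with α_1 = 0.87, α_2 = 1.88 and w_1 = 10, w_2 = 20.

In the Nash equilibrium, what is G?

∂u_i/∂c_i = α_i − 1, so lab i contributes w_i if α_i > 1, else 0.
α_i > 1 for i ∈ {2}; NE contributions (0, 20), G = 20.

20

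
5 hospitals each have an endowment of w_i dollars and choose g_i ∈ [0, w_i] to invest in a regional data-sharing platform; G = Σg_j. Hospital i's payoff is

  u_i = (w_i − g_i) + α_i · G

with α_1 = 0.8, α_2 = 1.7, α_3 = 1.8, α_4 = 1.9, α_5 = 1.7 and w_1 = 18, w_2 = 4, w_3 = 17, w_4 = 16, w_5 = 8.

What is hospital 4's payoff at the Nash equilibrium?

∂u_i/∂g_i = α_i − 1, so hospital i contributes w_i if α_i > 1, else 0.
α_i > 1 for i ∈ {2, 3, 4, 5}; NE contributions (0, 4, 17, 16, 8), G = 45.
u_4 = (16 − 16) + 1.9·45 = 85.5.

85.5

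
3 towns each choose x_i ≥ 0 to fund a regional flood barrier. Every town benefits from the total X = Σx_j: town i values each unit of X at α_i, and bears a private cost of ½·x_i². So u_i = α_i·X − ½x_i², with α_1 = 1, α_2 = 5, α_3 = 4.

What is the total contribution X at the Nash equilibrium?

10

Town i's FOC: ∂u_i/∂x_i = α_i − x_i = 0, so x_i* = α_i.
NE contributions = (1, 5, 4); X = 10.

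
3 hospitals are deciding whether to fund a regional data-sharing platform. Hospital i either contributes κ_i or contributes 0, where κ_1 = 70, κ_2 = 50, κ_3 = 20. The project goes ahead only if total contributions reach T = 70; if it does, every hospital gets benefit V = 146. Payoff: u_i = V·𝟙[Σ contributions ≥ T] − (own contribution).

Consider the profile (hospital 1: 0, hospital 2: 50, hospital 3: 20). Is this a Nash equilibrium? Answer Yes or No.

Total = 70 ≥ 70: provided.
Hospital 1 (pledges 0, payoff 146): pledging 70 → total 140, payoff 76. No gain.
Hospital 2 (pledges 50, payoff 96): dropping to 0 → total 20, payoff 0. No gain.
Hospital 3 (pledges 20, payoff 126): dropping to 0 → total 50, payoff 0. No gain.

Yes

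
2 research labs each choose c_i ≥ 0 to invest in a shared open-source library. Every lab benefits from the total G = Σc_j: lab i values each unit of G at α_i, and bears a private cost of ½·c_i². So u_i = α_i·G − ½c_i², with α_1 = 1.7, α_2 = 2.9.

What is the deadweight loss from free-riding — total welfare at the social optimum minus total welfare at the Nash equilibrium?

Lab i's FOC: ∂u_i/∂c_i = α_i − c_i = 0, so c_i* = α_i.
NE contributions = (1.7, 2.9); G = 4.6.
W^NE = (Σα)·G − ½Σα_i² = 4.6² − ½·11.3 = 15.51.
Planner sets c_i = Σα_j = 4.6 for every i, so G^SO = 2·4.6 = 9.2.
W^SO = (Σα)·G^SO − ½·2·(Σα)² = (2/2)·4.6² = 21.16.
Deadweight loss = W^SO − W^NE = 5.65.

5.65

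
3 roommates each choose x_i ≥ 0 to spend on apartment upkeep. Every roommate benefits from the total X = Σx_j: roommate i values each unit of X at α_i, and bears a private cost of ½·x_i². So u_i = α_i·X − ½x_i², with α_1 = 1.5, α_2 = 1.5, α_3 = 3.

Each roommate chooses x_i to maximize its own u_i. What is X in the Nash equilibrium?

6

Roommate i's FOC: ∂u_i/∂x_i = α_i − x_i = 0, so x_i* = α_i.
NE contributions = (1.5, 1.5, 3); X = 6.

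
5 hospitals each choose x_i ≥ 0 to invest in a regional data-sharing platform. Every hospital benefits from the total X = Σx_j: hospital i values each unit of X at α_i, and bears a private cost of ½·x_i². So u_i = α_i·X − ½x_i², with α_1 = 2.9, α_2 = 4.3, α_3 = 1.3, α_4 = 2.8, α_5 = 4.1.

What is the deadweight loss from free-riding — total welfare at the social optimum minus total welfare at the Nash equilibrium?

Hospital i's FOC: ∂u_i/∂x_i = α_i − x_i = 0, so x_i* = α_i.
NE contributions = (2.9, 4.3, 1.3, 2.8, 4.1); X = 15.4.
W^NE = (Σα)·X − ½Σα_i² = 15.4² − ½·53.24 = 210.54.
Planner sets x_i = Σα_j = 15.4 for every i, so X^SO = 5·15.4 = 77.
W^SO = (Σα)·X^SO − ½·5·(Σα)² = (5/2)·15.4² = 592.9.
Deadweight loss = W^SO − W^NE = 382.36.

382.36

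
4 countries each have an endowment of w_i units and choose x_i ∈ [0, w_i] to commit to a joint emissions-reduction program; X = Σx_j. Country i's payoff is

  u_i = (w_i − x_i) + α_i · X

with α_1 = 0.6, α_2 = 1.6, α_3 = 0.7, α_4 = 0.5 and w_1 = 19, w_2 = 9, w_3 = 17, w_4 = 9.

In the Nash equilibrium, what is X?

∂u_i/∂x_i = α_i − 1, so country i contributes w_i if α_i > 1, else 0.
α_i > 1 for i ∈ {2}; NE contributions (0, 9, 0, 0), X = 9.

9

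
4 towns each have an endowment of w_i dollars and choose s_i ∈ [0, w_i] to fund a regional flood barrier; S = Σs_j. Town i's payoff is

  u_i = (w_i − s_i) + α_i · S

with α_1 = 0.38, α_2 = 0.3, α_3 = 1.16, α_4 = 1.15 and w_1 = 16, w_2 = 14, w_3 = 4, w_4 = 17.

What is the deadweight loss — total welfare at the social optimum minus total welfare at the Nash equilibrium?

∂u_i/∂s_i = α_i − 1, so town i contributes w_i if α_i > 1, else 0.
α_i > 1 for i ∈ {3, 4}; NE contributions (0, 0, 4, 17), S = 21.
W^NE = Σw_i − S^NE + (Σα_i)·S^NE = 51 + 1.99·21 = 92.79.
Planner: ∂(Σu_j)/∂s_i = Σα_j − 1 = 1.99 > 0, so everyone contributes w_i; S^SO = 51, W^SO = 51 + 1.99·51 = 152.49.
Deadweight loss = 59.7.

59.7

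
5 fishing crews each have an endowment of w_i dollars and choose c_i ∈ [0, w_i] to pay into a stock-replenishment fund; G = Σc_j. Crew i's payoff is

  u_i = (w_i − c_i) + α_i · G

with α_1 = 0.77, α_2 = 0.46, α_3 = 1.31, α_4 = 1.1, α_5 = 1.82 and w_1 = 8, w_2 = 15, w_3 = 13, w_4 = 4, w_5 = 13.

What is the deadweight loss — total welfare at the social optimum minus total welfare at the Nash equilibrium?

102.58

∂u_i/∂c_i = α_i − 1, so crew i contributes w_i if α_i > 1, else 0.
α_i > 1 for i ∈ {3, 4, 5}; NE contributions (0, 0, 13, 4, 13), G = 30.
W^NE = Σw_i − G^NE + (Σα_i)·G^NE = 53 + 4.46·30 = 186.8.
Planner: ∂(Σu_j)/∂c_i = Σα_j − 1 = 4.46 > 0, so everyone contributes w_i; G^SO = 53, W^SO = 53 + 4.46·53 = 289.38.
Deadweight loss = 102.58.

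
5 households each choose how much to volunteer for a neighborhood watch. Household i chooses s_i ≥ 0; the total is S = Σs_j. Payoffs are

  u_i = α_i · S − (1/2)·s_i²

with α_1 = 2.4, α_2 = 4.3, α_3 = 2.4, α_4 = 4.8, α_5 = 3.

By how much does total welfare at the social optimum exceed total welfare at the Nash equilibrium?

459.44

Household i's FOC: ∂u_i/∂s_i = α_i − s_i = 0, so s_i* = α_i.
NE contributions = (2.4, 4.3, 2.4, 4.8, 3); S = 16.9.
W^NE = (Σα)·S − ½Σα_i² = 16.9² − ½·62.05 = 254.585.
Planner sets s_i = Σα_j = 16.9 for every i, so S^SO = 5·16.9 = 84.5.
W^SO = (Σα)·S^SO − ½·5·(Σα)² = (5/2)·16.9² = 714.025.
Deadweight loss = W^SO − W^NE = 459.44.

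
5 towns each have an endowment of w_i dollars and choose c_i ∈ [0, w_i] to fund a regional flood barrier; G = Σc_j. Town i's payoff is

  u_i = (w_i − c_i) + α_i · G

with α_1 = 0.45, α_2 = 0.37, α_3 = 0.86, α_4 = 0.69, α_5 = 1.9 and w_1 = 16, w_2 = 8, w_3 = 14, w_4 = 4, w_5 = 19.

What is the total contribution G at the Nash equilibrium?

19

∂u_i/∂c_i = α_i − 1, so town i contributes w_i if α_i > 1, else 0.
α_i > 1 for i ∈ {5}; NE contributions (0, 0, 0, 0, 19), G = 19.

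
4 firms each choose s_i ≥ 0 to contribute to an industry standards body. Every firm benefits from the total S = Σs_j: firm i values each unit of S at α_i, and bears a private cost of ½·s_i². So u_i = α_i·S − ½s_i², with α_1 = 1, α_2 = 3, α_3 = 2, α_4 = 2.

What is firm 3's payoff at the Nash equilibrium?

Firm i's FOC: ∂u_i/∂s_i = α_i − s_i = 0, so s_i* = α_i.
NE contributions = (1, 3, 2, 2); S = 8.
u_3 = α_3·S − ½·(s_3)² = 2·8 − ½·2² = 14.

14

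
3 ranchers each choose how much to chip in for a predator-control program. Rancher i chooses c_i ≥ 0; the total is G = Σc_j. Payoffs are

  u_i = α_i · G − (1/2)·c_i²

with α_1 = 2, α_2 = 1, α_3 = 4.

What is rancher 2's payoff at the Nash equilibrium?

Rancher i's FOC: ∂u_i/∂c_i = α_i − c_i = 0, so c_i* = α_i.
NE contributions = (2, 1, 4); G = 7.
u_2 = α_2·G − ½·(c_2)² = 1·7 − ½·1² = 6.5.

6.5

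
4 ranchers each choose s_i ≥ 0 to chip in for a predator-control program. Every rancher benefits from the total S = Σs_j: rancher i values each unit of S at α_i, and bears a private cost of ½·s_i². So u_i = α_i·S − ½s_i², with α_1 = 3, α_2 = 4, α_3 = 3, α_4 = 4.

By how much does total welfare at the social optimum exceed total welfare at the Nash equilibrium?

Rancher i's FOC: ∂u_i/∂s_i = α_i − s_i = 0, so s_i* = α_i.
NE contributions = (3, 4, 3, 4); S = 14.
W^NE = (Σα)·S − ½Σα_i² = 14² − ½·50 = 171.
Planner sets s_i = Σα_j = 14 for every i, so S^SO = 4·14 = 56.
W^SO = (Σα)·S^SO − ½·4·(Σα)² = (4/2)·14² = 392.
Deadweight loss = W^SO − W^NE = 221.

221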